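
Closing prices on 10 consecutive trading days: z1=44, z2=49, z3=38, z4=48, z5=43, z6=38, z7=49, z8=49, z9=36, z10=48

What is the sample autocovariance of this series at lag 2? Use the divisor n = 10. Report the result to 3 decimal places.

-5.328

Mean z̄ = (44 + 49 + 38 + 48 + 43 + 38 + 49 + 49 + 36 + 48)/10 = 44.2000
Σ_{t=1}^{8}(z_t−z̄)(z_{t+2}−z̄) = -53.2800
γ_2 = -53.2800 / 10 = -5.328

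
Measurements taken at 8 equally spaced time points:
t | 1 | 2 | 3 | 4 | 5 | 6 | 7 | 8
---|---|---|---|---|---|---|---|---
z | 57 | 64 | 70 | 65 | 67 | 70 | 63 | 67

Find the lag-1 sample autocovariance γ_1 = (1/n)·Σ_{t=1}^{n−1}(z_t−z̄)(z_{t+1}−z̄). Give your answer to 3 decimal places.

Mean z̄ = (57 + 64 + 70 + 65 + 67 + 70 + 63 + 67)/8 = 65.3750
Σ_{t=1}^{7}(z_t−z̄)(z_{t+1}−z̄) = -4.5156
γ_1 = -4.5156 / 8 = -0.564

-0.564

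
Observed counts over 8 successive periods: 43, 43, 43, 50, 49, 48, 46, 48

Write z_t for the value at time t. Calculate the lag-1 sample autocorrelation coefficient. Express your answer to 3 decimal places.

Mean z̄ = (43 + 43 + 43 + 50 + 49 + 48 + 46 + 48)/8 = 46.2500
Deviations from mean: -3.2500, -3.2500, -3.2500, 3.7500, 2.7500, 1.7500, -0.2500, 1.7500
Numerator Σ_{t=1}^{7}(z_t−z̄)(z_{t+1}−z̄) = 23.1875
Denominator Σ(z_t−z̄)² = 59.5000
r_1 = 23.1875 / 59.5000 = 0.390

0.390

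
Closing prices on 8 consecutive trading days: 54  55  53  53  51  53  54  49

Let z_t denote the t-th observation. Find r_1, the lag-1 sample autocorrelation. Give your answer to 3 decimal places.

Mean z̄ = (54 + 55 + 53 + 53 + 51 + 53 + 54 + 49)/8 = 52.7500
Σ(z_t−z̄)(z_{t+1}−z̄) = (2.8125) + (0.5625) + (0.0625) + (-0.4375) + (-0.4375) + (0.3125) + (-4.6875) = -1.8125
Denominator Σ(z_t−z̄)² = 25.5000
r_1 = -1.8125 / 25.5000 = -0.071

-0.071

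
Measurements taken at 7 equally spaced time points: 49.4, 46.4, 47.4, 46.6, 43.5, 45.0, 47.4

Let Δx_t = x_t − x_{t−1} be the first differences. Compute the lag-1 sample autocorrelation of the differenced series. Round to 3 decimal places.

-0.107

First differences Δx: -3.0, 1.0, -0.8, -3.1, 1.5, 2.4
Mean of differences = -0.3333
Numerator Σ(Δx_t−Δx̄)(Δx_{t+1}−Δx̄) = -2.9478
Denominator Σ(Δx_t−Δx̄)² = 27.5933
r_1(Δx) = -2.9478 / 27.5933 = -0.107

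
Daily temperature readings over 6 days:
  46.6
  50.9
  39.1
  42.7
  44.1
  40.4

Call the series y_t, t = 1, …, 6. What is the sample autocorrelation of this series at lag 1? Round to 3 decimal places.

-0.107

Mean ȳ = (46.6 + 50.9 + 39.1 + 42.7 + 44.1 + 40.4)/6 = 43.9667
Σ(y_t−ȳ)(y_{t+1}−ȳ) = (18.2578) + (-33.7422) + (6.1644) + (-0.1689) + (-0.4756) = -9.9644
Denominator Σ(y_t−ȳ)² = 93.0333
r_1 = -9.9644 / 93.0333 = -0.107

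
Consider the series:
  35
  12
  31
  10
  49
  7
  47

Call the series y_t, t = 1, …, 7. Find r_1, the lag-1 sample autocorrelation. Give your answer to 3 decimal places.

-0.775

Mean ȳ = (35 + 12 + 31 + 10 + 49 + 7 + 47)/7 = 27.2857
Deviations from mean: 7.7143, -15.2857, 3.7143, -17.2857, 21.7143, -20.2857, 19.7143
Σ(y_t−ȳ)(y_{t+1}−ȳ) = (-117.9184) + (-56.7755) + (-64.2041) + (-375.3469) + (-440.4898) + (-399.9184) = -1454.6531
Denominator Σ(y_t−ȳ)² = 1877.4286
r_1 = -1454.6531 / 1877.4286 = -0.775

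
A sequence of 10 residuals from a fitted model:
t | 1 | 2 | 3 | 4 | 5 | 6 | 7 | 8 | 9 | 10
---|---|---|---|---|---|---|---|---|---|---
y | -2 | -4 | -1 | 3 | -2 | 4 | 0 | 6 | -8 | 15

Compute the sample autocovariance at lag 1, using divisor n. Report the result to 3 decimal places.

Mean ȳ = (-2 − 4 − 1 + 3 − 2 + 4 + 0 + 6 − 8 + 15)/10 = 1.1000
Σ_{t=1}^{9}(y_t−ȳ)(y_{t+1}−ȳ) = -172.0100
γ_1 = -172.0100 / 10 = -17.201

-17.201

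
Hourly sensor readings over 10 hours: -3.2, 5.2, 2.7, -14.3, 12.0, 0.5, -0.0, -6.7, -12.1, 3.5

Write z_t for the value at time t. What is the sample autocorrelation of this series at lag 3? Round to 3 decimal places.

Mean z̄ = (-3.2 + 5.2 + 2.7 − 14.3 + 12.0 + 0.5 − 0.0 − 6.7 − 12.1 + 3.5)/10 = -1.2400
Σ(z_t−z̄)(z_{t+3}−z̄) = (25.5976) + (85.2656) + (6.8556) + (-16.1944) + (-72.2904) + (-18.8964) + (5.8776) = 16.2152
Denominator Σ(z_t−z̄)² = 581.4840
r_3 = 16.2152 / 581.4840 = 0.028

0.028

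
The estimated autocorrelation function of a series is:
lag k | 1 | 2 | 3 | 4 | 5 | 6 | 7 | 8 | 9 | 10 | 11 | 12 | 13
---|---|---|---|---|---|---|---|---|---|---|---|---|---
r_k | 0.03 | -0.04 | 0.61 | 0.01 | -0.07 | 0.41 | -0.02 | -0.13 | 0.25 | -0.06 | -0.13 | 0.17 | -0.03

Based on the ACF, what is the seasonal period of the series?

3

The largest autocorrelation is r_3 = 0.61, with weaker echoes at lags 6 (0.41), 9 (0.25) and 12 (0.17); the remaining lags stay at or below 0.03.
The dominant spike at lag 3 indicates a seasonal period of 3.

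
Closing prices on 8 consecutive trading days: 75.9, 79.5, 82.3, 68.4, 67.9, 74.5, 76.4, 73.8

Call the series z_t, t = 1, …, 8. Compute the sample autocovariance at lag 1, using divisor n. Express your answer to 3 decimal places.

Mean z̄ = (75.9 + 79.5 + 82.3 + 68.4 + 67.9 + 74.5 + 76.4 + 73.8)/8 = 74.8375
Σ_{t=1}^{7}(z_t−z̄)(z_{t+1}−z̄) = 36.5611
γ_1 = 36.5611 / 8 = 4.570

4.570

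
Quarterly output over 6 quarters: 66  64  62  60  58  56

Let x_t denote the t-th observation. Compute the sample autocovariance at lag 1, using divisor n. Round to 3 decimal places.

5.833

Mean x̄ = (66 + 64 + 62 + 60 + 58 + 56)/6 = 61.0000
Σ_{t=1}^{5}(x_t−x̄)(x_{t+1}−x̄) = 35.0000
γ_1 = 35.0000 / 6 = 5.833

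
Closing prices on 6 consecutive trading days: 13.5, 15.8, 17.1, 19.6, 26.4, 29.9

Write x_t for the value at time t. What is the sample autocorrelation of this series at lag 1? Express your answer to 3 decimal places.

0.492

Mean x̄ = (13.5 + 15.8 + 17.1 + 19.6 + 26.4 + 29.9)/6 = 20.3833
Σ(x_t−x̄)(x_{t+1}−x̄) = (31.5486) + (15.0486) + (2.5719) + (-4.7131) + (57.2586) = 101.7147
Denominator Σ(x_t−x̄)² = 206.5483
r_1 = 101.7147 / 206.5483 = 0.492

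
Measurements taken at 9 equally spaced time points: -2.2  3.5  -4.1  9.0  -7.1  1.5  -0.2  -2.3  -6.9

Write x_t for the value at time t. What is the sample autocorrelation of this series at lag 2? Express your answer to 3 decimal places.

Mean x̄ = (-2.2 + 3.5 − 4.1 + 9.0 − 7.1 + 1.5 − 0.2 − 2.3 − 6.9)/9 = -0.9778
Σ(x_t−x̄)(x_{t+2}−x̄) = (3.8160) + (44.6783) + (19.1149) + (24.7227) + (-4.7617) + (-3.2762) + (-4.6062) = 79.6879
Denominator Σ(x_t−x̄)² = 211.8956
r_2 = 79.6879 / 211.8956 = 0.376

0.376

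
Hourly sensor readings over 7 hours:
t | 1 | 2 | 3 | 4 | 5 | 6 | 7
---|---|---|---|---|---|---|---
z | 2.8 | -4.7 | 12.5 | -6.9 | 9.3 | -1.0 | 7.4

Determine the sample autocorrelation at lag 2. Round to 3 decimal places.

Mean z̄ = (2.8 − 4.7 + 12.5 − 6.9 + 9.3 − 1.0 + 7.4)/7 = 2.7714
Deviations from mean: 0.0286, -7.4714, 9.7286, -9.6714, 6.5286, -3.7714, 4.6286
Numerator Σ_{t=1}^{5}(z_t−z̄)(z_{t+2}−z̄) = 202.7441
Denominator Σ(z_t−z̄)² = 322.2743
r_2 = 202.7441 / 322.2743 = 0.629

0.629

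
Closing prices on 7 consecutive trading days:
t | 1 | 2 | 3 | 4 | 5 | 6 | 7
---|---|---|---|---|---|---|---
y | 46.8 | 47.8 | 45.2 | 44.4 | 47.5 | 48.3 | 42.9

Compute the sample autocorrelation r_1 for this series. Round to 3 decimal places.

Mean ȳ = (46.8 + 47.8 + 45.2 + 44.4 + 47.5 + 48.3 + 42.9)/7 = 46.1286
Deviations from mean: 0.6714, 1.6714, -0.9286, -1.7286, 1.3714, 2.1714, -3.2286
Σ(y_t−ȳ)(y_{t+1}−ȳ) = (1.1222) + (-1.5520) + (1.6051) + (-2.3706) + (2.9780) + (-7.0106) = -5.2280
Denominator Σ(y_t−ȳ)² = 24.1143
r_1 = -5.2280 / 24.1143 = -0.217

-0.217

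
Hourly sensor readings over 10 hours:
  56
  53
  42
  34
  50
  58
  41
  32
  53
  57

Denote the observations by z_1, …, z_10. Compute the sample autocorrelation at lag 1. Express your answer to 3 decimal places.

0.101

Mean z̄ = (56 + 53 + 42 + 34 + 50 + 58 + 41 + 32 + 53 + 57)/10 = 47.6000
Numerator Σ_{t=1}^{9}(z_t−z̄)(z_{t+1}−z̄) = 84.4400
Denominator Σ(z_t−z̄)² = 834.4000
r_1 = 84.4400 / 834.4000 = 0.101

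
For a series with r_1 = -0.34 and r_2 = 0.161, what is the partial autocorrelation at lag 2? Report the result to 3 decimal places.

0.051

φ_{22} = (r_2 − r_1²) / (1 − r_1²)
r_1² = (-0.34)² = 0.1156
Numerator = 0.161 − 0.1156 = 0.0454; denominator = 1 − 0.1156 = 0.8844
φ_{22} = 0.0454 / 0.8844 = 0.051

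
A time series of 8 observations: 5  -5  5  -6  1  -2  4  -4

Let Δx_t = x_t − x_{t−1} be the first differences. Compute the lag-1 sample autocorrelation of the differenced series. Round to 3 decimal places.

-0.779

First differences Δx: -10, 10, -11, 7, -3, 6, -8
Mean of differences = -1.2857
Numerator Σ(Δx_t−Δx̄)(Δx_{t+1}−Δx̄) = -364.0816
Denominator Σ(Δx_t−Δx̄)² = 467.4286
r_1(Δx) = -364.0816 / 467.4286 = -0.779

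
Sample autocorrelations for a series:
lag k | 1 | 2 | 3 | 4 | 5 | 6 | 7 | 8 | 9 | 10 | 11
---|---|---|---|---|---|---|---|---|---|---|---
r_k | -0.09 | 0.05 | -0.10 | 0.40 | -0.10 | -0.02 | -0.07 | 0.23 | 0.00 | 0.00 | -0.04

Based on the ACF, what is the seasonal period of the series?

4

The largest autocorrelation is r_4 = 0.40, with a weaker echo at lag 8 (0.23); the remaining lags stay at or below 0.05.
The dominant spike at lag 4 indicates a seasonal period of 4.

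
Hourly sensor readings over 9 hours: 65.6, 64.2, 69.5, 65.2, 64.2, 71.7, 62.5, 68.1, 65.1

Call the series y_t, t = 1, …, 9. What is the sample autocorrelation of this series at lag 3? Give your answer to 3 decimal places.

Mean ȳ = (65.6 + 64.2 + 69.5 + 65.2 + 64.2 + 71.7 + 62.5 + 68.1 + 65.1)/9 = 66.2333
Σ(y_t−ȳ)(y_{t+3}−ȳ) = (0.6544) + (4.1344) + (17.8578) + (3.8578) + (-3.7956) + (-6.1956) = 16.5133
Denominator Σ(y_t−ȳ)² = 69.0000
r_3 = 16.5133 / 69.0000 = 0.239

0.239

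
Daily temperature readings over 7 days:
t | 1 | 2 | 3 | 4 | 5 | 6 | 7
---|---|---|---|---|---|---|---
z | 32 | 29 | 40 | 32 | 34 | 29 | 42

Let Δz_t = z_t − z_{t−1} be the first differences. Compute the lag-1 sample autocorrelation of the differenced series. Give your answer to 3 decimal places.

-0.572

First differences Δz: -3, 11, -8, 2, -5, 13
Mean of differences = 1.6667
Numerator Σ(Δz_t−Δz̄)(Δz_{t+1}−Δz̄) = -214.7778
Denominator Σ(Δz_t−Δz̄)² = 375.3333
r_1(Δz) = -214.7778 / 375.3333 = -0.572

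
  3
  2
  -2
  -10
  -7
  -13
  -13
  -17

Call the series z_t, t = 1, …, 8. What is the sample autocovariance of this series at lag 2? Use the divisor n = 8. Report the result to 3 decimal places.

Mean z̄ = (3 + 2 − 2 − 10 − 7 − 13 − 13 − 17)/8 = -7.1250
Deviations: 10.1250, 9.1250, 5.1250, -2.8750, 0.1250, -5.8750, -5.8750, -9.8750
Σ_{t=1}^{6}(z_t−z̄)(z_{t+2}−z̄) = 100.4688
γ_2 = 100.4688 / 8 = 12.559

12.559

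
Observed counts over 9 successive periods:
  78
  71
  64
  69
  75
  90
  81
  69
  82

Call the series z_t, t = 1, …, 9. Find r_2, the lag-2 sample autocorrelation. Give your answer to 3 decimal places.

Mean z̄ = (78 + 71 + 64 + 69 + 75 + 90 + 81 + 69 + 82)/9 = 75.4444
Numerator Σ_{t=1}^{7}(z_t−z̄)(z_{t+2}−z̄) = -149.1728
Denominator Σ(z_t−z̄)² = 526.2222
r_2 = -149.1728 / 526.2222 = -0.283

-0.283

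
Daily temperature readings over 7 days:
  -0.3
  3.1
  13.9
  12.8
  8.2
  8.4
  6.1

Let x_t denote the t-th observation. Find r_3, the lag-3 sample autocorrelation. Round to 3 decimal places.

-0.301

Mean x̄ = (-0.3 + 3.1 + 13.9 + 12.8 + 8.2 + 8.4 + 6.1)/7 = 7.4571
Deviations from mean: -7.7571, -4.3571, 6.4429, 5.3429, 0.7429, 0.9429, -1.3571
Σ(x_t−x̄)(x_{t+3}−x̄) = (-41.4453) + (-3.2367) + (6.0747) + (-7.2510) = -45.8584
Denominator Σ(x_t−x̄)² = 152.4971
r_3 = -45.8584 / 152.4971 = -0.301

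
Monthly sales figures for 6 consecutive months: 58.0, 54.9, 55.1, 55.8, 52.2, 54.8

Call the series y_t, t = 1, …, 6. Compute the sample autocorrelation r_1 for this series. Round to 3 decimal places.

Mean ȳ = (58.0 + 54.9 + 55.1 + 55.8 + 52.2 + 54.8)/6 = 55.1333
Deviations from mean: 2.8667, -0.2333, -0.0333, 0.6667, -2.9333, -0.3333
Numerator Σ_{t=1}^{5}(y_t−ȳ)(y_{t+1}−ȳ) = -1.6611
Denominator Σ(y_t−ȳ)² = 17.4333
r_1 = -1.6611 / 17.4333 = -0.095

-0.095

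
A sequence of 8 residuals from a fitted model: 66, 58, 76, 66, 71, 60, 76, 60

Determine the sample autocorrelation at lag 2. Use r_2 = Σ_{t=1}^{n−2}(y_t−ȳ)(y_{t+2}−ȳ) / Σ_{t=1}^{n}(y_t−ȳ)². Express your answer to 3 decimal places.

Mean ȳ = (66 + 58 + 76 + 66 + 71 + 60 + 76 + 60)/8 = 66.6250
Deviations from mean: -0.6250, -8.6250, 9.3750, -0.6250, 4.3750, -6.6250, 9.3750, -6.6250
Σ(y_t−ȳ)(y_{t+2}−ȳ) = (-5.8594) + (5.3906) + (41.0156) + (4.1406) + (41.0156) + (43.8906) = 129.5938
Denominator Σ(y_t−ȳ)² = 357.8750
r_2 = 129.5938 / 357.8750 = 0.362

0.362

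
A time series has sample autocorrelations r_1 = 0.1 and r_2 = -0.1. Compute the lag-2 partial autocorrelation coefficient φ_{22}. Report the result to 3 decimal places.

-0.111

φ_{22} = (r_2 − r_1²) / (1 − r_1²)
r_1² = (0.1)² = 0.01
Numerator = -0.1 − 0.0100 = -0.1100; denominator = 1 − 0.0100 = 0.9900
φ_{22} = -0.1100 / 0.9900 = -0.111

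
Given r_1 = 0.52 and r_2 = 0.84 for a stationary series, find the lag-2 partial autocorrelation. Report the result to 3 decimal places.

0.781

φ_{22} = (r_2 − r_1²) / (1 − r_1²)
r_1² = (0.52)² = 0.2704
Numerator = 0.84 − 0.2704 = 0.5696; denominator = 1 − 0.2704 = 0.7296
φ_{22} = 0.5696 / 0.7296 = 0.781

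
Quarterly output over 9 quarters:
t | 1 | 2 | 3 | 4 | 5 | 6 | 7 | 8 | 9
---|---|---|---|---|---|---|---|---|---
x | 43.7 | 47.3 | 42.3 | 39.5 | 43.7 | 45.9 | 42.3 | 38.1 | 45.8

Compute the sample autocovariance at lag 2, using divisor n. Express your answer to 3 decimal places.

Mean x̄ = (43.7 + 47.3 + 42.3 + 39.5 + 43.7 + 45.9 + 42.3 + 38.1 + 45.8)/9 = 43.1778
Σ_{t=1}^{7}(x_t−x̄)(x_{t+2}−x̄) = -42.6721
γ_2 = -42.6721 / 9 = -4.741

-4.741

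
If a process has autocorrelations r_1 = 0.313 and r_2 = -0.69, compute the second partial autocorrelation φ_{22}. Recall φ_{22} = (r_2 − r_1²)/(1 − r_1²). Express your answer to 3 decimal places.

-0.874

φ_{22} = (r_2 − r_1²) / (1 − r_1²)
r_1² = (0.313)² = 0.097969
Numerator = -0.69 − 0.0980 = -0.7880; denominator = 1 − 0.0980 = 0.9020
φ_{22} = -0.7880 / 0.9020 = -0.874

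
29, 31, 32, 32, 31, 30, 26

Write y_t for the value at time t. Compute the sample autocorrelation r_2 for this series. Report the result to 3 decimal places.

Mean ȳ = (29 + 31 + 32 + 32 + 31 + 30 + 26)/7 = 30.1429
Numerator Σ_{t=1}^{5}(y_t−ȳ)(y_{t+2}−ȳ) = -2.7551
Denominator Σ(y_t−ȳ)² = 26.8571
r_2 = -2.7551 / 26.8571 = -0.103

-0.103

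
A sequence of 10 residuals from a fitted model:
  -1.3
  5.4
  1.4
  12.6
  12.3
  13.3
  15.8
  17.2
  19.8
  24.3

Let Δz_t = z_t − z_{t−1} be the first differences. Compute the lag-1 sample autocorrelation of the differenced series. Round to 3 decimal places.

First differences Δz: 6.7, -4.0, 11.2, -0.3, 1.0, 2.5, 1.4, 2.6, 4.5
Mean of differences = 2.8444
Numerator Σ(Δz_t−Δz̄)(Δz_{t+1}−Δz̄) = -102.9709
Denominator Σ(Δz_t−Δz̄)² = 149.8222
r_1(Δz) = -102.9709 / 149.8222 = -0.687

-0.687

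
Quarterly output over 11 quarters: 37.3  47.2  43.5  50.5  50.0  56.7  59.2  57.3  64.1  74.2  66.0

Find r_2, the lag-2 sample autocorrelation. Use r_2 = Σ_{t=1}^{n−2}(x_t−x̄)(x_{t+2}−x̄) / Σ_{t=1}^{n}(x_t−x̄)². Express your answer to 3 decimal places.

Mean x̄ = (37.3 + 47.2 + 43.5 + 50.5 + 50.0 + 56.7 + 59.2 + 57.3 + 64.1 + 74.2 + 66.0)/11 = 55.0909
Numerator Σ_{t=1}^{9}(x_t−x̄)(x_{t+2}−x̄) = 454.2098
Denominator Σ(x_t−x̄)² = 1149.8091
r_2 = 454.2098 / 1149.8091 = 0.395

0.395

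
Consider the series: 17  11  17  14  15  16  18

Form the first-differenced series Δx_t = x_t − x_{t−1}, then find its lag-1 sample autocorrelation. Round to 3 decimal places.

First differences Δx: -6, 6, -3, 1, 1, 2
Mean of differences = 0.1667
Numerator Σ(Δx_t−Δx̄)(Δx_{t+1}−Δx̄) = -54.8611
Denominator Σ(Δx_t−Δx̄)² = 86.8333
r_1(Δx) = -54.8611 / 86.8333 = -0.632

-0.632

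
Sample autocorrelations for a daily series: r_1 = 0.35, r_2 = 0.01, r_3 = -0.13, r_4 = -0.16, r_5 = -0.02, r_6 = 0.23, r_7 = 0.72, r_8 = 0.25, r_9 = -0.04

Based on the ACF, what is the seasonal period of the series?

7

The largest autocorrelation is r_7 = 0.72; the remaining lags stay at or below 0.35. The elevated value at lag 1 (0.35), dropping to 0.01 at lag 2, reflects decaying short-term dependence rather than seasonality.
The dominant spike at lag 7 indicates a seasonal period of 7.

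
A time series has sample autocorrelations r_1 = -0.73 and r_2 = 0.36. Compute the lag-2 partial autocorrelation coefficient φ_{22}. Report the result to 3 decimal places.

φ_{22} = (r_2 − r_1²) / (1 − r_1²)
r_1² = (-0.73)² = 0.5329
Numerator = 0.36 − 0.5329 = -0.1729; denominator = 1 − 0.5329 = 0.4671
φ_{22} = -0.1729 / 0.4671 = -0.370

-0.370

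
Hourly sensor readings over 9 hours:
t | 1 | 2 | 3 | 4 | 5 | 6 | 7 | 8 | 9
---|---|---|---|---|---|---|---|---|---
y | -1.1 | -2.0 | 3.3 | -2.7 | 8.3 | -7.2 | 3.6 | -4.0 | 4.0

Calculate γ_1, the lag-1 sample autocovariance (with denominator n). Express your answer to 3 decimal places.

-16.854

Mean ȳ = (-1.1 − 2.0 + 3.3 − 2.7 + 8.3 − 7.2 + 3.6 − 4.0 + 4.0)/9 = 0.2444
Σ_{t=1}^{8}(y_t−ȳ)(y_{t+1}−ȳ) = -151.6886
γ_1 = -151.6886 / 9 = -16.854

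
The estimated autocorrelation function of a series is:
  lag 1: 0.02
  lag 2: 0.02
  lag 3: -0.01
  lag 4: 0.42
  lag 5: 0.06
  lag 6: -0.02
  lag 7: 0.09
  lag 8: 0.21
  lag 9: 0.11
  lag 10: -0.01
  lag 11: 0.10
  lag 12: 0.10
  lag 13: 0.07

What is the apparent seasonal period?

4

The largest autocorrelation is r_4 = 0.42, with a weaker echo at lag 8 (0.21); the remaining lags stay at or below 0.11.
The dominant spike at lag 4 indicates a seasonal period of 4.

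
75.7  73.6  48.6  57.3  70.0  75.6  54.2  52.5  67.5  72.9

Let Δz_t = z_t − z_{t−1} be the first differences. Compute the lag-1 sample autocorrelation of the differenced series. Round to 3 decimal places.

First differences Δz: -2.1, -25.0, 8.7, 12.7, 5.6, -21.4, -1.7, 15.0, 5.4
Mean of differences = -0.3111
Numerator Σ(Δz_t−Δz̄)(Δz_{t+1}−Δz̄) = -13.3446
Denominator Σ(Δz_t−Δz̄)² = 1611.8889
r_1(Δz) = -13.3446 / 1611.8889 = -0.008

-0.008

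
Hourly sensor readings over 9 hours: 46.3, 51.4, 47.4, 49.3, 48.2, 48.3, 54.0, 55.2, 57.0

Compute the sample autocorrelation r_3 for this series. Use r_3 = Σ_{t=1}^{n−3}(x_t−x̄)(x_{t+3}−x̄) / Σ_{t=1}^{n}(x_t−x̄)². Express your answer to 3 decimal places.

-0.157

Mean x̄ = (46.3 + 51.4 + 47.4 + 49.3 + 48.2 + 48.3 + 54.0 + 55.2 + 57.0)/9 = 50.7889
Numerator Σ_{t=1}^{6}(x_t−x̄)(x_{t+3}−x̄) = -18.1237
Denominator Σ(x_t−x̄)² = 115.4689
r_3 = -18.1237 / 115.4689 = -0.157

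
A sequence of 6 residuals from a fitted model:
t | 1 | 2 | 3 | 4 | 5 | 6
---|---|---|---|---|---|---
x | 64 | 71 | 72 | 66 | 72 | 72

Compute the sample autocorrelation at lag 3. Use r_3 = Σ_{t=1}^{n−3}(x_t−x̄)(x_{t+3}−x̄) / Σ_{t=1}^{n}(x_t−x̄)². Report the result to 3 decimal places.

Mean x̄ = (64 + 71 + 72 + 66 + 72 + 72)/6 = 69.5000
Σ(x_t−x̄)(x_{t+3}−x̄) = (19.2500) + (3.7500) + (6.2500) = 29.2500
Denominator Σ(x_t−x̄)² = 63.5000
r_3 = 29.2500 / 63.5000 = 0.461

0.461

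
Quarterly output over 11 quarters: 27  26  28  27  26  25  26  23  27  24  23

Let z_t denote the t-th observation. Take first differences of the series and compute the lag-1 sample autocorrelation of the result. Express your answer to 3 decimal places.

First differences Δz: -1, 2, -1, -1, -1, 1, -3, 4, -3, -1
Mean of differences = -0.4000
Numerator Σ(Δz_t−Δz̄)(Δz_{t+1}−Δz̄) = -27.9600
Denominator Σ(Δz_t−Δz̄)² = 42.4000
r_1(Δz) = -27.9600 / 42.4000 = -0.659

-0.659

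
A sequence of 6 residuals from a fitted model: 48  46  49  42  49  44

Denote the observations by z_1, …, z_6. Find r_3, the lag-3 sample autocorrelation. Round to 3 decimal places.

Mean z̄ = (48 + 46 + 49 + 42 + 49 + 44)/6 = 46.3333
Deviations from mean: 1.6667, -0.3333, 2.6667, -4.3333, 2.6667, -2.3333
Σ(z_t−z̄)(z_{t+3}−z̄) = (-7.2222) + (-0.8889) + (-6.2222) = -14.3333
Denominator Σ(z_t−z̄)² = 41.3333
r_3 = -14.3333 / 41.3333 = -0.347

-0.347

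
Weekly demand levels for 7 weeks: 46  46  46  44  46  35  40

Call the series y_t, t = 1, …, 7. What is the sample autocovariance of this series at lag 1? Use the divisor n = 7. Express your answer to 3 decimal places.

Mean ȳ = (46 + 46 + 46 + 44 + 46 + 35 + 40)/7 = 43.2857
Deviations: 2.7143, 2.7143, 2.7143, 0.7143, 2.7143, -8.2857, -3.2857
Σ_{t=1}^{6}(y_t−ȳ)(y_{t+1}−ȳ) = 23.3469
γ_1 = 23.3469 / 7 = 3.335

3.335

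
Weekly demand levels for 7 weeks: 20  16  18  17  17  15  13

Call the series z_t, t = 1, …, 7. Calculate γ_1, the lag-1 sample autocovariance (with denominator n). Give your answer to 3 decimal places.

Mean z̄ = (20 + 16 + 18 + 17 + 17 + 15 + 13)/7 = 16.5714
Deviations: 3.4286, -0.5714, 1.4286, 0.4286, 0.4286, -1.5714, -3.5714
Σ_{t=1}^{6}(z_t−z̄)(z_{t+1}−z̄) = 2.9592
γ_1 = 2.9592 / 7 = 0.423

0.423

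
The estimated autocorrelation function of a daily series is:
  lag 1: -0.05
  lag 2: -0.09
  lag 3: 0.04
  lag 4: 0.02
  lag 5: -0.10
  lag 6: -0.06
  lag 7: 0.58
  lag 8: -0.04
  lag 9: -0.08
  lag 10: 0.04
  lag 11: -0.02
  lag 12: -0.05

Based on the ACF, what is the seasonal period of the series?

7

The largest autocorrelation is r_7 = 0.58; the remaining lags stay at or below 0.04.
The dominant spike at lag 7 indicates a seasonal period of 7.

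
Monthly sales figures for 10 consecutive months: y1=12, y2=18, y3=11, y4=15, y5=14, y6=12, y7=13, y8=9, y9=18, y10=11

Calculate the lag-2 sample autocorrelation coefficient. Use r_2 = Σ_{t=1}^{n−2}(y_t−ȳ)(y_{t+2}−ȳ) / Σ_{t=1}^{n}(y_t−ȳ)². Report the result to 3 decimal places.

0.262

Mean ȳ = (12 + 18 + 11 + 15 + 14 + 12 + 13 + 9 + 18 + 11)/10 = 13.3000
Numerator Σ_{t=1}^{8}(y_t−ȳ)(y_{t+2}−ȳ) = 21.0200
Denominator Σ(y_t−ȳ)² = 80.1000
r_2 = 21.0200 / 80.1000 = 0.262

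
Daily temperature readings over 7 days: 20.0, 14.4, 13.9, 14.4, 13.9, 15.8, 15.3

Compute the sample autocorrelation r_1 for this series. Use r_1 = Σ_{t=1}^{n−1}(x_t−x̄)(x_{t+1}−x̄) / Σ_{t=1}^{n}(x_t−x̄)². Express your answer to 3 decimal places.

Mean x̄ = (20.0 + 14.4 + 13.9 + 14.4 + 13.9 + 15.8 + 15.3)/7 = 15.3857
Σ(x_t−x̄)(x_{t+1}−x̄) = (-4.5484) + (1.4645) + (1.4645) + (1.4645) + (-0.6155) + (-0.0355) = -0.8059
Denominator Σ(x_t−x̄)² = 27.8286
r_1 = -0.8059 / 27.8286 = -0.029

-0.029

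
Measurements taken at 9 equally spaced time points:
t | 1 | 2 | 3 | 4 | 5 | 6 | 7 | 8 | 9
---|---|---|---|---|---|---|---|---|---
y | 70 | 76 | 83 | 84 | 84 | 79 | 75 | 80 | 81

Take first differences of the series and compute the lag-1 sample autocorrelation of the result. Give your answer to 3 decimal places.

0.338

First differences Δy: 6, 7, 1, 0, -5, -4, 5, 1
Mean of differences = 1.3750
Numerator Σ(Δy_t−Δȳ)(Δy_{t+1}−Δȳ) = 46.6094
Denominator Σ(Δy_t−Δȳ)² = 137.8750
r_1(Δy) = 46.6094 / 137.8750 = 0.338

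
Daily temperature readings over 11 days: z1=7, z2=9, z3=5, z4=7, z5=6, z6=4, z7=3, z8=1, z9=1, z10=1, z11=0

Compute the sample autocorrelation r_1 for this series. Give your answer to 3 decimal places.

0.674

Mean z̄ = (7 + 9 + 5 + 7 + 6 + 4 + 3 + 1 + 1 + 1 + 0)/11 = 4.0000
Numerator Σ_{t=1}^{10}(z_t−z̄)(z_{t+1}−z̄) = 62.0000
Denominator Σ(z_t−z̄)² = 92.0000
r_1 = 62.0000 / 92.0000 = 0.674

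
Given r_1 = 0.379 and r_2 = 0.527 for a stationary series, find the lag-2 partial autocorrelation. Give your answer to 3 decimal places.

φ_{22} = (r_2 − r_1²) / (1 − r_1²)
r_1² = (0.379)² = 0.143641
Numerator = 0.527 − 0.1436 = 0.3834; denominator = 1 − 0.1436 = 0.8564
φ_{22} = 0.3834 / 0.8564 = 0.448

0.448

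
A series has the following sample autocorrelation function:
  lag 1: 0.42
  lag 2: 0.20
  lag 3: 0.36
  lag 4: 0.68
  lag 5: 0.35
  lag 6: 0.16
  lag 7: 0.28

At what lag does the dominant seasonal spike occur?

The largest autocorrelation is r_4 = 0.68; the remaining lags stay at or below 0.42. The elevated value at lag 1 (0.42), dropping to 0.20 at lag 2, reflects decaying short-term dependence rather than seasonality.
The dominant spike at lag 4 indicates a seasonal period of 4.

4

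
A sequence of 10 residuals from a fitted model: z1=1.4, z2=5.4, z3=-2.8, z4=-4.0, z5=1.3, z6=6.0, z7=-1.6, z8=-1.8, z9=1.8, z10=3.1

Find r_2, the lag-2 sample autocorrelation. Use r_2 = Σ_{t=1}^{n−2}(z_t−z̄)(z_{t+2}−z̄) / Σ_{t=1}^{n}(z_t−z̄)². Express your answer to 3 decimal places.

Mean z̄ = (1.4 + 5.4 − 2.8 − 4.0 + 1.3 + 6.0 − 1.6 − 1.8 + 1.8 + 3.1)/10 = 0.8800
Numerator Σ_{t=1}^{8}(z_t−z̄)(z_{t+2}−z̄) = -73.4968
Denominator Σ(z_t−z̄)² = 103.5560
r_2 = -73.4968 / 103.5560 = -0.710

-0.710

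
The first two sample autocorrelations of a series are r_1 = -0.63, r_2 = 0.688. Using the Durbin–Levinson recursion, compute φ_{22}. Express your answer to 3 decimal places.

0.483

φ_{22} = (r_2 − r_1²) / (1 − r_1²)
r_1² = (-0.63)² = 0.3969
Numerator = 0.688 − 0.3969 = 0.2911; denominator = 1 − 0.3969 = 0.6031
φ_{22} = 0.2911 / 0.6031 = 0.483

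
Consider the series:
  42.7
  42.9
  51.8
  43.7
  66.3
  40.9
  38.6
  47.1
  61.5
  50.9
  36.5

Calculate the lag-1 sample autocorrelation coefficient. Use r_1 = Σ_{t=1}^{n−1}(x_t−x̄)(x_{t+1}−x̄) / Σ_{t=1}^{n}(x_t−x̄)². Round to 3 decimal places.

Mean x̄ = (42.7 + 42.9 + 51.8 + 43.7 + 66.3 + 40.9 + 38.6 + 47.1 + 61.5 + 50.9 + 36.5)/11 = 47.5364
Numerator Σ_{t=1}^{10}(x_t−x̄)(x_{t+1}−x̄) = -143.2504
Denominator Σ(x_t−x̄)² = 882.0455
r_1 = -143.2504 / 882.0455 = -0.162

-0.162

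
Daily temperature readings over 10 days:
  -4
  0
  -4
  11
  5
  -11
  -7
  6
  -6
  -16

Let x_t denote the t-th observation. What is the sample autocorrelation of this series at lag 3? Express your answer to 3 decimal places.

0.173

Mean x̄ = (-4 + 0 − 4 + 11 + 5 − 11 − 7 + 6 − 6 − 16)/10 = -2.6000
Σ(x_t−x̄)(x_{t+3}−x̄) = (-19.0400) + (19.7600) + (11.7600) + (-59.8400) + (65.3600) + (28.5600) + (58.9600) = 105.5200
Denominator Σ(x_t−x̄)² = 608.4000
r_3 = 105.5200 / 608.4000 = 0.173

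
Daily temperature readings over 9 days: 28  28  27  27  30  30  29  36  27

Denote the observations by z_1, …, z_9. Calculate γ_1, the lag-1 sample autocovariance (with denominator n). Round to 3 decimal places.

Mean z̄ = (28 + 28 + 27 + 27 + 30 + 30 + 29 + 36 + 27)/9 = 29.1111
Σ_{t=1}^{8}(z_t−z̄)(z_{t+1}−z̄) = -8.4568
γ_1 = -8.4568 / 9 = -0.940

-0.940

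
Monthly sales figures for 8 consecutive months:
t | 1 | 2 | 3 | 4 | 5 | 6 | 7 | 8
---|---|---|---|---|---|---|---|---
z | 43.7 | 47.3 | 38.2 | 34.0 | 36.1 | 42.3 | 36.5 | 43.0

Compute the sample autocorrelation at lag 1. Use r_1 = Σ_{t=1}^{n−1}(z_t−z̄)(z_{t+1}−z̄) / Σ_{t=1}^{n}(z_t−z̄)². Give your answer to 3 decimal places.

0.144

Mean z̄ = (43.7 + 47.3 + 38.2 + 34.0 + 36.1 + 42.3 + 36.5 + 43.0)/8 = 40.1375
Deviations from mean: 3.5625, 7.1625, -1.9375, -6.1375, -4.0375, 2.1625, -3.6375, 2.8625
Σ(z_t−z̄)(z_{t+1}−z̄) = (25.5164) + (-13.8773) + (11.8914) + (24.7802) + (-8.7311) + (-7.8661) + (-10.4123) = 21.3011
Denominator Σ(z_t−z̄)² = 147.8188
r_1 = 21.3011 / 147.8188 = 0.144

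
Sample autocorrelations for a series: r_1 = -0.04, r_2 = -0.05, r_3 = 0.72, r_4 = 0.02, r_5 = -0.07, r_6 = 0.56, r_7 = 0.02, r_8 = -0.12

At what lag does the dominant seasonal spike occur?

The largest autocorrelation is r_3 = 0.72, with a weaker echo at lag 6 (0.56); the remaining lags stay at or below 0.02.
The dominant spike at lag 3 indicates a seasonal period of 3.

3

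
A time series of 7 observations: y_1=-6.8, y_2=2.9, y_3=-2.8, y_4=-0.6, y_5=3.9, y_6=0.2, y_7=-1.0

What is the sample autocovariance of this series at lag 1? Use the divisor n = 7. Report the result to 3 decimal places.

Mean ȳ = (-6.8 + 2.9 − 2.8 − 0.6 + 3.9 + 0.2 − 1.0)/7 = -0.6000
Deviations: -6.2000, 3.5000, -2.2000, 0.0000, 4.5000, 0.8000, -0.4000
Σ_{t=1}^{6}(y_t−ȳ)(y_{t+1}−ȳ) = -26.1200
γ_1 = -26.1200 / 7 = -3.731

-3.731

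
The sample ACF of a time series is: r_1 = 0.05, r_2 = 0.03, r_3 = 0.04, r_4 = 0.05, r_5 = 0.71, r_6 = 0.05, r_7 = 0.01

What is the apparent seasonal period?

5

The largest autocorrelation is r_5 = 0.71; the remaining lags stay at or below 0.05.
The dominant spike at lag 5 indicates a seasonal period of 5.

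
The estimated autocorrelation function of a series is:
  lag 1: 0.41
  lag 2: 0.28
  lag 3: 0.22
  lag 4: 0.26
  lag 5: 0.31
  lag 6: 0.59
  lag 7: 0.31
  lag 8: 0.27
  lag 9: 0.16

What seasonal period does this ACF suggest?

The largest autocorrelation is r_6 = 0.59; the remaining lags stay at or below 0.41. The elevated value at lag 1 (0.41), dropping to 0.28 at lag 2, reflects decaying short-term dependence rather than seasonality.
The dominant spike at lag 6 indicates a seasonal period of 6.

6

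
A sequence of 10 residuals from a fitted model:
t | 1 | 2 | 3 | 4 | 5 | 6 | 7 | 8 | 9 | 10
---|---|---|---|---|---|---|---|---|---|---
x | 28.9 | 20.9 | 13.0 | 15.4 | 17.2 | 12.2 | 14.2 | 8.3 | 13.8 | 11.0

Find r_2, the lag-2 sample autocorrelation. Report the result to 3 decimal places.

0.059

Mean x̄ = (28.9 + 20.9 + 13.0 + 15.4 + 17.2 + 12.2 + 14.2 + 8.3 + 13.8 + 11.0)/10 = 15.4900
Numerator Σ_{t=1}^{8}(x_t−x̄)(x_{t+2}−x̄) = 18.0728
Denominator Σ(x_t−x̄)² = 305.4290
r_2 = 18.0728 / 305.4290 = 0.059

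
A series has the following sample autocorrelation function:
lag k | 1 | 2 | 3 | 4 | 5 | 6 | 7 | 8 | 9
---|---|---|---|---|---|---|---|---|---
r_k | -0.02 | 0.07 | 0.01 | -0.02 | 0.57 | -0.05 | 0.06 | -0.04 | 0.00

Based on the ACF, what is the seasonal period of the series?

The largest autocorrelation is r_5 = 0.57; the remaining lags stay at or below 0.07.
The dominant spike at lag 5 indicates a seasonal period of 5.

5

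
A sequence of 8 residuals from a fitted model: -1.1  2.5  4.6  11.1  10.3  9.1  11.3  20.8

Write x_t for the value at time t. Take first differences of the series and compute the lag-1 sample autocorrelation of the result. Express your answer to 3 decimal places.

-0.024

First differences Δx: 3.6, 2.1, 6.5, -0.8, -1.2, 2.2, 9.5
Mean of differences = 3.1286
Numerator Σ(Δx_t−Δx̄)(Δx_{t+1}−Δx̄) = -2.0894
Denominator Σ(Δx_t−Δx̄)² = 88.2743
r_1(Δx) = -2.0894 / 88.2743 = -0.024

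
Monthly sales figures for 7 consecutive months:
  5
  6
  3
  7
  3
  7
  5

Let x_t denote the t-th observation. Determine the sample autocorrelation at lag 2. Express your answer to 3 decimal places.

Mean x̄ = (5 + 6 + 3 + 7 + 3 + 7 + 5)/7 = 5.1429
Σ(x_t−x̄)(x_{t+2}−x̄) = (0.3061) + (1.5918) + (4.5918) + (3.4490) + (0.3061) = 10.2449
Denominator Σ(x_t−x̄)² = 16.8571
r_2 = 10.2449 / 16.8571 = 0.608

0.608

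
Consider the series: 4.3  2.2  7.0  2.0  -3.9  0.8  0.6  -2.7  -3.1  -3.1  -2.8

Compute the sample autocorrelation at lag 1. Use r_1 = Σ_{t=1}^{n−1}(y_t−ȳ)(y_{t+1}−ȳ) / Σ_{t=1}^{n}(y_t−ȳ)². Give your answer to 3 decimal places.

0.422

Mean ȳ = (4.3 + 2.2 + 7.0 + 2.0 − 3.9 + 0.8 + 0.6 − 2.7 − 3.1 − 3.1 − 2.8)/11 = 0.1182
Numerator Σ_{t=1}^{10}(y_t−ȳ)(y_{t+1}−ȳ) = 53.4697
Denominator Σ(y_t−ȳ)² = 126.7364
r_1 = 53.4697 / 126.7364 = 0.422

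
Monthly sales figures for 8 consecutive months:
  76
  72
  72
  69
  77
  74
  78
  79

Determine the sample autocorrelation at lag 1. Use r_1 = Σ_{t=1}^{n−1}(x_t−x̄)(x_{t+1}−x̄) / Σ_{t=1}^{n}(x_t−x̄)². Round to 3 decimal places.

Mean x̄ = (76 + 72 + 72 + 69 + 77 + 74 + 78 + 79)/8 = 74.6250
Deviations from mean: 1.3750, -2.6250, -2.6250, -5.6250, 2.3750, -0.6250, 3.3750, 4.3750
Σ(x_t−x̄)(x_{t+1}−x̄) = (-3.6094) + (6.8906) + (14.7656) + (-13.3594) + (-1.4844) + (-2.1094) + (14.7656) = 15.8594
Denominator Σ(x_t−x̄)² = 83.8750
r_1 = 15.8594 / 83.8750 = 0.189

0.189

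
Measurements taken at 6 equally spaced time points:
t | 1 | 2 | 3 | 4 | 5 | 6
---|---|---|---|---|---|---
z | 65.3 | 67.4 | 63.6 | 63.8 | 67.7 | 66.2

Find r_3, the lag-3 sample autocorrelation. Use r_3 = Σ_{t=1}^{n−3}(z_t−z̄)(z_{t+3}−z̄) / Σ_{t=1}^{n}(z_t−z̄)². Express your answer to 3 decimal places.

0.203

Mean z̄ = (65.3 + 67.4 + 63.6 + 63.8 + 67.7 + 66.2)/6 = 65.6667
Deviations from mean: -0.3667, 1.7333, -2.0667, -1.8667, 2.0333, 0.5333
Numerator Σ_{t=1}^{3}(z_t−z̄)(z_{t+3}−z̄) = 3.1067
Denominator Σ(z_t−z̄)² = 15.3133
r_3 = 3.1067 / 15.3133 = 0.203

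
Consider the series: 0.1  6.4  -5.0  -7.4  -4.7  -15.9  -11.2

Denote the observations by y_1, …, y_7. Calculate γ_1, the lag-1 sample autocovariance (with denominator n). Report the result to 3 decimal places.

17.281

Mean ȳ = (0.1 + 6.4 − 5.0 − 7.4 − 4.7 − 15.9 − 11.2)/7 = -5.3857
Σ_{t=1}^{6}(y_t−ȳ)(y_{t+1}−ȳ) = 120.9641
γ_1 = 120.9641 / 7 = 17.281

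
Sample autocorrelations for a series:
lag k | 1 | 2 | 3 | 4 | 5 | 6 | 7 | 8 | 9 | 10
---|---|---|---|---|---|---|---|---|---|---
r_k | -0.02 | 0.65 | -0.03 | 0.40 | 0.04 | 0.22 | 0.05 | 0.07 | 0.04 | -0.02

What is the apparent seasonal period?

2

The largest autocorrelation is r_2 = 0.65, with weaker echoes at lags 4 (0.40) and 6 (0.22); the remaining lags stay at or below 0.07.
The dominant spike at lag 2 indicates a seasonal period of 2.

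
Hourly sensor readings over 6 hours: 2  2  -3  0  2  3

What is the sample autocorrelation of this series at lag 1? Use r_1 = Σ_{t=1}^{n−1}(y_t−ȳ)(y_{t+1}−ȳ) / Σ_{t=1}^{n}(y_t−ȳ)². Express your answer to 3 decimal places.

Mean ȳ = (2 + 2 − 3 + 0 + 2 + 3)/6 = 1.0000
Numerator Σ_{t=1}^{5}(y_t−ȳ)(y_{t+1}−ȳ) = 2.0000
Denominator Σ(y_t−ȳ)² = 24.0000
r_1 = 2.0000 / 24.0000 = 0.083

0.083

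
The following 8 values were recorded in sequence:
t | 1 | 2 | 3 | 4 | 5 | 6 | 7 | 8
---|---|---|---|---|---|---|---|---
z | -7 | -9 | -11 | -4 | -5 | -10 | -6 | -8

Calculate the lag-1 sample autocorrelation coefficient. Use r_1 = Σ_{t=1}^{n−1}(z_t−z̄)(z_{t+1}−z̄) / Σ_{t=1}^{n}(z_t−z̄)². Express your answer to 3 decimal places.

-0.232

Mean z̄ = (-7 − 9 − 11 − 4 − 5 − 10 − 6 − 8)/8 = -7.5000
Deviations from mean: 0.5000, -1.5000, -3.5000, 3.5000, 2.5000, -2.5000, 1.5000, -0.5000
Numerator Σ_{t=1}^{7}(z_t−z̄)(z_{t+1}−z̄) = -9.7500
Denominator Σ(z_t−z̄)² = 42.0000
r_1 = -9.7500 / 42.0000 = -0.232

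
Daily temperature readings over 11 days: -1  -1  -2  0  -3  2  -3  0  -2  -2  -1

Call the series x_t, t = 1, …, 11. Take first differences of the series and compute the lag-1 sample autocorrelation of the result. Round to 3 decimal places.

-0.885

First differences Δx: 0, -1, 2, -3, 5, -5, 3, -2, 0, 1
Mean of differences = 0.0000
Numerator Σ(Δx_t−Δx̄)(Δx_{t+1}−Δx̄) = -69.0000
Denominator Σ(Δx_t−Δx̄)² = 78.0000
r_1(Δx) = -69.0000 / 78.0000 = -0.885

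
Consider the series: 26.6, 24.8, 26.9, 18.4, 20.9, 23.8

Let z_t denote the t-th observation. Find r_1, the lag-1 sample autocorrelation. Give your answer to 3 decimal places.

Mean z̄ = (26.6 + 24.8 + 26.9 + 18.4 + 20.9 + 23.8)/6 = 23.5667
Deviations from mean: 3.0333, 1.2333, 3.3333, -5.1667, -2.6667, 0.2333
Σ(z_t−z̄)(z_{t+1}−z̄) = (3.7411) + (4.1111) + (-17.2222) + (13.7778) + (-0.6222) = 3.7856
Denominator Σ(z_t−z̄)² = 55.6933
r_1 = 3.7856 / 55.6933 = 0.068

0.068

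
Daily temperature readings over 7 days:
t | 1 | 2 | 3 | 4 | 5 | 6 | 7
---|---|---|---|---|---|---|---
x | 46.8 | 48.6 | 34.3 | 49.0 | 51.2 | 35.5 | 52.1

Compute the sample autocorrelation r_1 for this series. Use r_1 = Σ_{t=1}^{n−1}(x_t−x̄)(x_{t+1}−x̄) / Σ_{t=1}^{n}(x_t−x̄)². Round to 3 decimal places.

Mean x̄ = (46.8 + 48.6 + 34.3 + 49.0 + 51.2 + 35.5 + 52.1)/7 = 45.3571
Numerator Σ_{t=1}^{6}(x_t−x̄)(x_{t+1}−x̄) = -174.2318
Denominator Σ(x_t−x̄)² = 324.8971
r_1 = -174.2318 / 324.8971 = -0.536

-0.536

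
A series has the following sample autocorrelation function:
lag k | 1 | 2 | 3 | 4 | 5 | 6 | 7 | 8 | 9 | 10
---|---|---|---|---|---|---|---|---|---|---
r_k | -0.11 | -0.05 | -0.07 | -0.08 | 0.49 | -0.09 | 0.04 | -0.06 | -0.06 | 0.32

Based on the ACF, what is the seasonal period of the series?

The largest autocorrelation is r_5 = 0.49, with a weaker echo at lag 10 (0.32); the remaining lags stay at or below 0.04.
The dominant spike at lag 5 indicates a seasonal period of 5.

5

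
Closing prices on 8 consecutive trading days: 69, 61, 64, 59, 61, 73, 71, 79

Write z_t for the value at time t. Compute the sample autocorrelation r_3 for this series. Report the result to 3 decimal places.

Mean z̄ = (69 + 61 + 64 + 59 + 61 + 73 + 71 + 79)/8 = 67.1250
Deviations from mean: 1.8750, -6.1250, -3.1250, -8.1250, -6.1250, 5.8750, 3.8750, 11.8750
Σ(z_t−z̄)(z_{t+3}−z̄) = (-15.2344) + (37.5156) + (-18.3594) + (-31.4844) + (-72.7344) = -100.2969
Denominator Σ(z_t−z̄)² = 344.8750
r_3 = -100.2969 / 344.8750 = -0.291

-0.291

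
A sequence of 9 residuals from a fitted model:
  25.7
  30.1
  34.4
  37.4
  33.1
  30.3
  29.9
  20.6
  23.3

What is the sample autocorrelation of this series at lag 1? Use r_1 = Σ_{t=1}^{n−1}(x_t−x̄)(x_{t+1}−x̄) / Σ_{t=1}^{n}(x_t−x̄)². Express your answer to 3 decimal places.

Mean x̄ = (25.7 + 30.1 + 34.4 + 37.4 + 33.1 + 30.3 + 29.9 + 20.6 + 23.3)/9 = 29.4222
Numerator Σ_{t=1}^{8}(x_t−x̄)(x_{t+1}−x̄) = 123.3473
Denominator Σ(x_t−x̄)² = 232.5756
r_1 = 123.3473 / 232.5756 = 0.530

0.530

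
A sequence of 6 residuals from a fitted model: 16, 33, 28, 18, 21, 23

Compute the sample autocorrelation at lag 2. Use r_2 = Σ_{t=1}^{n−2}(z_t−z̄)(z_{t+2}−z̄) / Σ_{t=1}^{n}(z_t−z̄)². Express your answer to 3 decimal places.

Mean z̄ = (16 + 33 + 28 + 18 + 21 + 23)/6 = 23.1667
Deviations from mean: -7.1667, 9.8333, 4.8333, -5.1667, -2.1667, -0.1667
Σ(z_t−z̄)(z_{t+2}−z̄) = (-34.6389) + (-50.8056) + (-10.4722) + (0.8611) = -95.0556
Denominator Σ(z_t−z̄)² = 202.8333
r_2 = -95.0556 / 202.8333 = -0.469

-0.469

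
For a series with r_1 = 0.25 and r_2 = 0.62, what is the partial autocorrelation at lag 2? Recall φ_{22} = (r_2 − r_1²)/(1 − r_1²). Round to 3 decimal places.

φ_{22} = (r_2 − r_1²) / (1 − r_1²)
r_1² = (0.25)² = 0.0625
Numerator = 0.62 − 0.0625 = 0.5575; denominator = 1 − 0.0625 = 0.9375
φ_{22} = 0.5575 / 0.9375 = 0.595

0.595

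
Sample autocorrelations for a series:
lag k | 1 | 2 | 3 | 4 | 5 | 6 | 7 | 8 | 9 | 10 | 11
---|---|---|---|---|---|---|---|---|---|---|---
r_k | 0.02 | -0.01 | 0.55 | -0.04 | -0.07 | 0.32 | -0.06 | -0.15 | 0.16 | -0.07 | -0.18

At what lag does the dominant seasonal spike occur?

The largest autocorrelation is r_3 = 0.55, with weaker echoes at lags 6 (0.32) and 9 (0.16); the remaining lags stay at or below 0.02.
The dominant spike at lag 3 indicates a seasonal period of 3.

3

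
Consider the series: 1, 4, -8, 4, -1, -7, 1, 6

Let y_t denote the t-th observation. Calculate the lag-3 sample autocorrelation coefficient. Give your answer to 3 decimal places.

Mean ȳ = (1 + 4 − 8 + 4 − 1 − 7 + 1 + 6)/8 = 0.0000
Deviations from mean: 1.0000, 4.0000, -8.0000, 4.0000, -1.0000, -7.0000, 1.0000, 6.0000
Σ(y_t−ȳ)(y_{t+3}−ȳ) = (4.0000) + (-4.0000) + (56.0000) + (4.0000) + (-6.0000) = 54.0000
Denominator Σ(y_t−ȳ)² = 184.0000
r_3 = 54.0000 / 184.0000 = 0.293

0.293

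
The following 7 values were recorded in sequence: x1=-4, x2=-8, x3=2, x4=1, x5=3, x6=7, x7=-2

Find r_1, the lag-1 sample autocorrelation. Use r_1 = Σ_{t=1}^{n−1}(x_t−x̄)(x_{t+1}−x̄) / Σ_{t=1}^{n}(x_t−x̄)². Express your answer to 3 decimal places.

Mean x̄ = (-4 − 8 + 2 + 1 + 3 + 7 − 2)/7 = -0.1429
Σ(x_t−x̄)(x_{t+1}−x̄) = (30.3061) + (-16.8367) + (2.4490) + (3.5918) + (22.4490) + (-13.2653) = 28.6939
Denominator Σ(x_t−x̄)² = 146.8571
r_1 = 28.6939 / 146.8571 = 0.195

0.195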